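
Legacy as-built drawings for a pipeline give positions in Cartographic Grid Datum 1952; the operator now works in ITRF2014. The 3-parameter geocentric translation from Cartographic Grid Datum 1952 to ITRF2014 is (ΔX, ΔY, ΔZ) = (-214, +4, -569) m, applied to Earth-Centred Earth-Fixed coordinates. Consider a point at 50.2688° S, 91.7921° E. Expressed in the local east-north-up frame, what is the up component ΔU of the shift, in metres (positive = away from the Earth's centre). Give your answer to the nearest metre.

At φ = -50.2688°, λ = 91.7921°: sin φ = -0.769052, cos φ = 0.639187, sin λ = 0.999511, cos λ = -0.031273.
ΔU = cos φ cos λ·ΔX + cos φ sin λ·ΔY + sin φ·ΔZ = (0.639187)(-0.031273)(-214) + (0.639187)(0.999511)(4) + (-0.769052)(-569) = 444.42 m.

ΔU = 444 m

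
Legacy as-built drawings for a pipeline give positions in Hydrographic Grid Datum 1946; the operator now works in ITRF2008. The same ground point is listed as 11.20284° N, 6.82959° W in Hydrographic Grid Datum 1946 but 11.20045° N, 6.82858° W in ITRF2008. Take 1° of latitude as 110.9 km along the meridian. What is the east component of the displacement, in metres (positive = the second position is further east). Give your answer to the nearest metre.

Δφ = 11.20045° − 11.20284° = -0.00239°; Δλ = -6.82858° − -6.82959° = +0.00101°.
ΔN = Δφ × 110900 = -265.1 m; ΔE = Δλ × 110900 × cos(11.20284°) = +0.00101 × 110900 × 0.980946 = 109.9 m.

ΔE = 110 m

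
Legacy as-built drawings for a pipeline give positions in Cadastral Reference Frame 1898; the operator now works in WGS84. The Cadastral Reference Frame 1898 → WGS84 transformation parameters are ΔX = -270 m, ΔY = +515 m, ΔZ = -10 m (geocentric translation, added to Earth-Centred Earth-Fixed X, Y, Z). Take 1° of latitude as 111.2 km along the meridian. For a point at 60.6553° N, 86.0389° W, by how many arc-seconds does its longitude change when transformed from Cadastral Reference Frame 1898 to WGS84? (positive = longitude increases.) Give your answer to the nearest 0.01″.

Δλ = -15.44″

sin φ = 0.871687, cos φ = 0.490063, sin λ = -0.997611, cos λ = 0.069079.
East component: ΔE = −sin λ·ΔX + cos λ·ΔY = −(-0.997611)(-270) + (0.069079)(515) = -233.78 m.
1° of latitude spans 111200 m; at latitude φ, 1° of longitude spans that × cos φ = 54495.0 m, so Δλ = -233.78 / 54495.0 × 3600 = -15.444″.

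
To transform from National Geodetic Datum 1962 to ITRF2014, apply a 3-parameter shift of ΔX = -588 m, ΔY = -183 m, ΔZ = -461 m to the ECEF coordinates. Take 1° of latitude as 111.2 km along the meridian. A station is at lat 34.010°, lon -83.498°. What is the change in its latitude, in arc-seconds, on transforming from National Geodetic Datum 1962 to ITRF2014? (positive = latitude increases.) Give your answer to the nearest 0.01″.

sin φ = 0.559338, cos φ = 0.828940, sin λ = -0.993568, cos λ = 0.113238.
North component: ΔN = −sin φ cos λ·ΔX − sin φ sin λ·ΔY + cos φ·ΔZ = −(0.559338)(0.113238)(-588) − (0.559338)(-0.993568)(-183) + (0.828940)(-461) = -446.60 m.
1° of latitude spans 111200 m, so Δφ = -446.60 / 111200 × 3600 = -14.458″.

Δφ = -14.46″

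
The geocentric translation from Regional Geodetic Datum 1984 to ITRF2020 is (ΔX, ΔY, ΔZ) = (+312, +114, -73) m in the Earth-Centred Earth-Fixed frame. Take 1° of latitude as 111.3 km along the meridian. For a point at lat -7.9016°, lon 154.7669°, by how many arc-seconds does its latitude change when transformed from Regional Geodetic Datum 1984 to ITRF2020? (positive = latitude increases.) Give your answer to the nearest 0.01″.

sin φ = -0.137472, cos φ = 0.990506, sin λ = 0.426302, cos λ = -0.904581.
North component: ΔN = −sin φ cos λ·ΔX − sin φ sin λ·ΔY + cos φ·ΔZ = −(-0.137472)(-0.904581)(312) − (-0.137472)(0.426302)(114) + (0.990506)(-73) = -104.42 m.
1° of latitude spans 111300 m, so Δφ = -104.42 / 111300 × 3600 = -3.378″.

Δφ = -3.38″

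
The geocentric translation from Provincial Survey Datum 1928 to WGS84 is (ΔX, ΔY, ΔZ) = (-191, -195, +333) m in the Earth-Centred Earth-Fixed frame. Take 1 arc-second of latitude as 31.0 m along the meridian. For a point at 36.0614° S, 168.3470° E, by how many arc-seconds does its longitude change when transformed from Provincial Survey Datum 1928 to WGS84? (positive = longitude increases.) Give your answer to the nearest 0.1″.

sin φ = -0.588652, cos φ = 0.808387, sin λ = 0.201984, cos λ = -0.979389.
East component: ΔE = −sin λ·ΔX + cos λ·ΔY = −(0.201984)(-191) + (-0.979389)(-195) = 229.56 m.
1° of latitude spans 3600 × 31.00 = 111600 m; at latitude φ, 1° of longitude spans that × cos φ = 90215.9 m, so Δλ = 229.56 / 90215.9 × 3600 = 9.160″.

Δλ = 9.2″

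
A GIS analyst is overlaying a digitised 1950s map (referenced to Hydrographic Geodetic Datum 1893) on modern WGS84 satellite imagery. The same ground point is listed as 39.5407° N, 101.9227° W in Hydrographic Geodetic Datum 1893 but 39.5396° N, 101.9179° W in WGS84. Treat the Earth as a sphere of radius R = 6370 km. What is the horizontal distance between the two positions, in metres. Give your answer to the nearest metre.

Δφ = 39.5396° − 39.5407° = -0.0011°; Δλ = -101.9179° − -101.9227° = +0.0048°.
1° along a meridian = πR/180 = 111177 m.
ΔN = Δφ × 111177 = -122.3 m; ΔE = Δλ × 111177 × cos(39.5407°) = +0.0048 × 111177 × 0.771173 = 411.5 m.
Distance = √(ΔE² + ΔN²) = √(411.5² + (-122.3)²) = 429.3 m.

429 m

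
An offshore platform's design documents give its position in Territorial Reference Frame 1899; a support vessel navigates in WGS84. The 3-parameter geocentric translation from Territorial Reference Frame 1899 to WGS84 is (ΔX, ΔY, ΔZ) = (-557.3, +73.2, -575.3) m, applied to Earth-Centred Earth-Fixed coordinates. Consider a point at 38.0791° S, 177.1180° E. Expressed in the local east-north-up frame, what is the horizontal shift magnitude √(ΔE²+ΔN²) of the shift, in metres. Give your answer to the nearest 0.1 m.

The local east axis at (φ, λ) is (−sin λ, cos λ, 0), so ΔE = −sin(177.1180°)·(-557.3) + cos(177.1180°)·73.2 = -45.09 m.
The local north axis is (−sin φ cos λ, −sin φ sin λ, cos φ), giving ΔN = 343.279 + 2.270 − 452.853 = -107.30 m.
Horizontal magnitude = √(ΔE² + ΔN²) = √((-45.09)² + (-107.30)²) = 116.39 m.

116.4 m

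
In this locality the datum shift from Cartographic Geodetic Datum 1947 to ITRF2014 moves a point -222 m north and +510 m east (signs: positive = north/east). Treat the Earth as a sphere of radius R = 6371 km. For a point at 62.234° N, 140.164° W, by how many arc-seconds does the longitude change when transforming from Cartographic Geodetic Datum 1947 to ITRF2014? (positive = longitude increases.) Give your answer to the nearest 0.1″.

At latitude 62.234°, cos φ = 0.465862.
One radian of longitude at latitude φ spans R cos φ, so Δλ = ΔE / (R cos φ) = 510.0 / (6371000 × 0.465862) = 1.7183e-04 rad = 35.443″.

Δλ = 35.4″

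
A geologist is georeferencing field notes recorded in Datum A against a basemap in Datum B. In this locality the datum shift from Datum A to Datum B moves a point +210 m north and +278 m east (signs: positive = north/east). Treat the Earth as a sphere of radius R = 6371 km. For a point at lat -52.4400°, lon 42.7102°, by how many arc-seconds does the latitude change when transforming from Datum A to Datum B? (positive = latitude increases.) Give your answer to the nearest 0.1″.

On a sphere of radius R, 1 rad of latitude = R, so Δφ = ΔN / R = 210.0 / 6371000 = 3.2962e-05 rad = 6.799″.

Δφ = 6.8″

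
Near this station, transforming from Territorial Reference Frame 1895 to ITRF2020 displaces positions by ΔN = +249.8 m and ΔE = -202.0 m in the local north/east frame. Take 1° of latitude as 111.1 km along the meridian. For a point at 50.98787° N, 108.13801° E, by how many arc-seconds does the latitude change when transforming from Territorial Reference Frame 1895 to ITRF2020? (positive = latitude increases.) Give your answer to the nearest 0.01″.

1° of latitude = 111.1 km, so Δφ = 249.8 / 111100 = 0.0022484° = 8.094″.

Δφ = 8.09″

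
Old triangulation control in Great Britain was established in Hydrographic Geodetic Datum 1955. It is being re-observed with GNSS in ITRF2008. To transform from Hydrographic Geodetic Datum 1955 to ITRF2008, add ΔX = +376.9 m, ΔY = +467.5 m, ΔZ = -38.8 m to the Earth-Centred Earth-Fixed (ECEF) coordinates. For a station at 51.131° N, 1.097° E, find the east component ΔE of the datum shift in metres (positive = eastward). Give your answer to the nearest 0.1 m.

ΔE = 460.2 m

The local east axis at (φ, λ) is (−sin λ, cos λ, 0), so ΔE = −sin(1.097°)·376.9 + cos(1.097°)·467.5 = 460.20 m.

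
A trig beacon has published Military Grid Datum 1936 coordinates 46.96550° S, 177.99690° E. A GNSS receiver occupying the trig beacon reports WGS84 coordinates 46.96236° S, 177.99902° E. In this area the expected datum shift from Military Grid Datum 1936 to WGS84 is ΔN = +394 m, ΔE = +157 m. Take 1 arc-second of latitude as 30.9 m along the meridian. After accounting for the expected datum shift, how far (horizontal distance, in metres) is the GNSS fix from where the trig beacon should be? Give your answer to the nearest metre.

45 m

Observed coordinate differences: Δφ = +0.00314°, Δλ = +0.00212°.
Converting to metres (1° lat = 111240 m, cos φ = 0.682439): observed ΔN = 349.3 m, observed ΔE = 160.9 m.
Subtracting the expected shift leaves a residual of 349.3 − (394) = -44.7 m north and 160.9 − (157) = 3.9 m east.
Residual distance = √((-44.7)² + 3.9²) = 44.9 m.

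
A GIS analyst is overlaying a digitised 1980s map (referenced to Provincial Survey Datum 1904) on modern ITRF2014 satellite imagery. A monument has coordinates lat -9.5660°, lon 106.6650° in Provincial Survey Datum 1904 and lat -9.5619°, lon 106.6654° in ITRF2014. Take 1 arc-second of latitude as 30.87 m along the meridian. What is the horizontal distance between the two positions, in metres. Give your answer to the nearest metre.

Δφ = -9.5619° − -9.5660° = +0.0041°; Δλ = 106.6654° − 106.6650° = +0.0004°.
1° of latitude = 3600 × 30.87 = 111132 m.
ΔN = Δφ × 111132 = 455.6 m; ΔE = Δλ × 111132 × cos(-9.5660°) = +0.0004 × 111132 × 0.986095 = 43.8 m.
Distance = √(ΔE² + ΔN²) = √(43.8² + 455.6²) = 457.7 m.

458 m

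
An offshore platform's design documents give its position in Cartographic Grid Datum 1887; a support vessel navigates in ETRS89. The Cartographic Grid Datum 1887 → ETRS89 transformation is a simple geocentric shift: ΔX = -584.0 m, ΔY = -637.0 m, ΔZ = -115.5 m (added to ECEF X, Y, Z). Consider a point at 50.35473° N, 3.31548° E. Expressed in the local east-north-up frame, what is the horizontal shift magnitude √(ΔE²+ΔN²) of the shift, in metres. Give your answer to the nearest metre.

725 m

At φ = 50.35473°, λ = 3.31548°: sin φ = 0.770009, cos φ = 0.638033, sin λ = 0.057834, cos λ = 0.998326.
ΔE = −sin λ·ΔX + cos λ·ΔY = −(0.057834)·(-584.0) + (0.998326)·(-637.0) = -602.16 m.
ΔN = −sin φ cos λ·ΔX − sin φ sin λ·ΔY + cos φ·ΔZ = −(0.770009)(0.998326)(-584.0) − (0.770009)(0.057834)(-637.0) + (0.638033)(-115.5) = 403.61 m.
Horizontal magnitude = √(ΔE² + ΔN²) = √((-602.16)² + 403.61²) = 724.91 m.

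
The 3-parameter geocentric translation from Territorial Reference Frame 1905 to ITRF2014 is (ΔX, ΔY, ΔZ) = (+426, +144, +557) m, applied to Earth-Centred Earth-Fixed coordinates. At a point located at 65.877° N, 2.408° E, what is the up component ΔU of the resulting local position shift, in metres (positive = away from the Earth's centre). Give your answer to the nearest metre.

The local up (radial) axis is (cos φ cos λ, cos φ sin λ, sin φ), giving ΔU = 173.951 + 2.473 + 508.357 = 684.78 m.

ΔU = 685 m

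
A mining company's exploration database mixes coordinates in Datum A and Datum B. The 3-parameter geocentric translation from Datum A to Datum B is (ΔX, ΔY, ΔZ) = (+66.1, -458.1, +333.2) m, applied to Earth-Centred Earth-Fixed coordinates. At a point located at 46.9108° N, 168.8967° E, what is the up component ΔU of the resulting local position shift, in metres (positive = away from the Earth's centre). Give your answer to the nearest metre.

The local up (radial) axis is (cos φ cos λ, cos φ sin λ, sin φ), giving ΔU = -44.310 − 60.266 + 243.333 = 138.76 m.

ΔU = 139 m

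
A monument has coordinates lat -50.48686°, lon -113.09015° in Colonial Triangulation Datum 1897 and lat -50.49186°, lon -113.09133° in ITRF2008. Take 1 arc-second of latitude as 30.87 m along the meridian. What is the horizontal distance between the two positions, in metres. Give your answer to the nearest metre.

562 m

Δφ = -50.49186° − -50.48686° = -0.00500°; Δλ = -113.09133° − -113.09015° = -0.00118°.
1° of latitude = 3600 × 30.87 = 111132 m.
ΔN = Δφ × 111132 = -555.7 m; ΔE = Δλ × 111132 × cos(-50.48686°) = -0.00118 × 111132 × 0.636255 = -83.4 m.
Distance = √(ΔE² + ΔN²) = √((-83.4)² + (-555.7)²) = 561.9 m.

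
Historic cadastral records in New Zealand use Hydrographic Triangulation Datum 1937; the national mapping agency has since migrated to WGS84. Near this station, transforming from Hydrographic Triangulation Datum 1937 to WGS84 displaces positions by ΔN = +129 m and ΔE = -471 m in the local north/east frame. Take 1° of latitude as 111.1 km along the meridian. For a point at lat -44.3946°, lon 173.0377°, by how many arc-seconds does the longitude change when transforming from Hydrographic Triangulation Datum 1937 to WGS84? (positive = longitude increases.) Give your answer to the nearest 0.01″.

Δλ = -21.36″

At latitude -44.3946°, cos φ = 0.714539.
1° of longitude at this latitude = 111.1 × cos φ = 79.39 km, so Δλ = -471.0 / 79385.2 = -0.0059331° = -21.359″.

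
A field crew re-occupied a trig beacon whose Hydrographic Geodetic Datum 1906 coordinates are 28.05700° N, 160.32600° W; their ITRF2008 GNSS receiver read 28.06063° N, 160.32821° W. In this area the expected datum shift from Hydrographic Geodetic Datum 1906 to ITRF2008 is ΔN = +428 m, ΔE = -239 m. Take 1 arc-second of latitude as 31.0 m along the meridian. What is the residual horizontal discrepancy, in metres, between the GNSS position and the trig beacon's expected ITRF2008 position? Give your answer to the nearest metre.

Observed coordinate differences: Δφ = +0.00363°, Δλ = -0.00221°.
Converting to metres (1° lat = 111600 m, cos φ = 0.882480): observed ΔN = 405.1 m, observed ΔE = -217.7 m.
Subtracting the expected shift leaves a residual of 405.1 − (428) = -22.9 m north and -217.7 − (-239) = 21.3 m east.
Residual distance = √((-22.9)² + 21.3²) = 31.3 m.

31 m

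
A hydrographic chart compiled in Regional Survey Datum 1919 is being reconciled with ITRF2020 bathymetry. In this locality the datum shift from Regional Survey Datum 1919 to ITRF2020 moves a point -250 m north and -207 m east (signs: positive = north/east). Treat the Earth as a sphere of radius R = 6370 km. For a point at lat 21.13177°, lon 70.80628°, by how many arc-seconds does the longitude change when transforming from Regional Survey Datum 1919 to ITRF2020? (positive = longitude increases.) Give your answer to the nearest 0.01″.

Δλ = -7.19″

At latitude 21.13177°, cos φ = 0.932754.
One radian of longitude at latitude φ spans R cos φ, so Δλ = ΔE / (R cos φ) = -207.0 / (6370000 × 0.932754) = -3.4839e-05 rad = -7.186″.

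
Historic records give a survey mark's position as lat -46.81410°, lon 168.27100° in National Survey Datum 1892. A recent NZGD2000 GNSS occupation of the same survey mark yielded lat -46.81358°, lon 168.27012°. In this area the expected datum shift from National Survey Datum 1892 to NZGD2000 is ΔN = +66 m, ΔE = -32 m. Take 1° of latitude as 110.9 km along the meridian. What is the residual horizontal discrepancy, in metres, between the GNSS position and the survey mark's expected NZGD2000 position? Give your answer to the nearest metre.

Observed coordinate differences: Δφ = +0.00052°, Δλ = -0.00088°.
Converting to metres (1° lat = 110900 m, cos φ = 0.684368): observed ΔN = 57.7 m, observed ΔE = -66.8 m.
Subtracting the expected shift leaves a residual of 57.7 − (66) = -8.3 m north and -66.8 − (-32) = -34.8 m east.
Residual distance = √((-8.3)² + (-34.8)²) = 35.8 m.

36 m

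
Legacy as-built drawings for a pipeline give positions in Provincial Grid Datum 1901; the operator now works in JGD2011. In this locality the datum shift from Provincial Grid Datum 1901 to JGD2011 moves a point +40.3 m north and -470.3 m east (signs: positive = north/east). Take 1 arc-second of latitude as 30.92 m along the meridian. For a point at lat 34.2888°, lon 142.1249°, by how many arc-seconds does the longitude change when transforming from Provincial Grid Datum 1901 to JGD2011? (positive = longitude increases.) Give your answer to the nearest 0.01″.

Δλ = -18.41″

At latitude 34.2888°, cos φ = 0.826208.
1″ of longitude at this latitude = 30.92 × cos φ = 25.5464 m, so Δλ = -470.3 / 25.5464 = -18.410″.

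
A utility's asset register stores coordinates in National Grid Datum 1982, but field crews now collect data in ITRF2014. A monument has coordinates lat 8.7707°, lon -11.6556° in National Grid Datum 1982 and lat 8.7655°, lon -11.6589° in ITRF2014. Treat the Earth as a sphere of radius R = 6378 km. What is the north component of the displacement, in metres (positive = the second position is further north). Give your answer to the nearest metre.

ΔN = -579 m

Δφ = 8.7655° − 8.7707° = -0.0052°; Δλ = -11.6589° − -11.6556° = -0.0033°.
1° along a meridian = πR/180 = 111317 m.
ΔN = Δφ × 111317 = -578.8 m; ΔE = Δλ × 111317 × cos(8.7707°) = -0.0033 × 111317 × 0.988306 = -363.1 m.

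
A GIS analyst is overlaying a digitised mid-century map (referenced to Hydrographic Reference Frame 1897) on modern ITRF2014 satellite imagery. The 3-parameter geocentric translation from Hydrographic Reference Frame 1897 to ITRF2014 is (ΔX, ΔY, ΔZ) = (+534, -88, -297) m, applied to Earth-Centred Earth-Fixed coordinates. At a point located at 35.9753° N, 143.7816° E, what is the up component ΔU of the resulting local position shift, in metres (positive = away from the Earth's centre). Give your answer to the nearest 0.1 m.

The local up (radial) axis is (cos φ cos λ, cos φ sin λ, sin φ), giving ΔU = -348.646 − 42.079 − 174.469 = -565.19 m.

ΔU = -565.2 m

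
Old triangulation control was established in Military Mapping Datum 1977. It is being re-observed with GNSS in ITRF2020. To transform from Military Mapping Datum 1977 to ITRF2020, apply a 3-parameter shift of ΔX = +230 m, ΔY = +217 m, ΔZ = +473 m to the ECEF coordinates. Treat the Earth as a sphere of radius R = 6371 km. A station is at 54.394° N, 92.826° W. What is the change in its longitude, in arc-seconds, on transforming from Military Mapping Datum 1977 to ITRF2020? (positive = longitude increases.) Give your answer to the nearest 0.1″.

Δλ = 12.2″

sin φ = 0.813040, cos φ = 0.582208, sin λ = -0.998784, cos λ = -0.049303.
East component: ΔE = −sin λ·ΔX + cos λ·ΔY = −(-0.998784)(230) + (-0.049303)(217) = 219.02 m.
1° of latitude spans πR/180 = 111195 m; at latitude φ, 1° of longitude spans that × cos φ = 64738.6 m, so Δλ = 219.02 / 64738.6 × 3600 = 12.179″.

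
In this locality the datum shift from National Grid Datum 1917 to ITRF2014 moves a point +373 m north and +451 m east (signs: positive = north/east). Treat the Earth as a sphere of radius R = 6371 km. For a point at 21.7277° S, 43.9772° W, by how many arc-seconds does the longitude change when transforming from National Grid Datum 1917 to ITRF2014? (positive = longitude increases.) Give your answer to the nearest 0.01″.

At latitude -21.7277°, cos φ = 0.928954.
One radian of longitude at latitude φ spans R cos φ, so Δλ = ΔE / (R cos φ) = 451.0 / (6371000 × 0.928954) = 7.6203e-05 rad = 15.718″.

Δλ = 15.72″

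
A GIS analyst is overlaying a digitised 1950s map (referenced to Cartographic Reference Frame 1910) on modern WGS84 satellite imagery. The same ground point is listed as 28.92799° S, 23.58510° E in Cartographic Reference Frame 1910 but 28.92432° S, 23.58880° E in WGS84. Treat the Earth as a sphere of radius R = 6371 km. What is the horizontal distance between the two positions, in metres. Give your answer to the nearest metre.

Δφ = -28.92432° − -28.92799° = +0.00367°; Δλ = 23.58880° − 23.58510° = +0.00370°.
1° along a meridian = πR/180 = 111195 m.
ΔN = Δφ × 111195 = 408.1 m; ΔE = Δλ × 111195 × cos(-28.92799°) = +0.00370 × 111195 × 0.875228 = 360.1 m.
Distance = √(ΔE² + ΔN²) = √(360.1² + 408.1²) = 544.2 m.

544 m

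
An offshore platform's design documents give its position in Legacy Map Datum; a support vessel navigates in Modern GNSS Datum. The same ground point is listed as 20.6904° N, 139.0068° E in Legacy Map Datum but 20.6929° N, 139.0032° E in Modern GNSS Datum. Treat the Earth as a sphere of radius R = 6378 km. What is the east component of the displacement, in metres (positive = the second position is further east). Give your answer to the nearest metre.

Δφ = 20.6929° − 20.6904° = +0.0025°; Δλ = 139.0032° − 139.0068° = -0.0036°.
1° along a meridian = πR/180 = 111317 m.
ΔN = Δφ × 111317 = 278.3 m; ΔE = Δλ × 111317 × cos(20.6904°) = -0.0036 × 111317 × 0.935503 = -374.9 m.

ΔE = -375 m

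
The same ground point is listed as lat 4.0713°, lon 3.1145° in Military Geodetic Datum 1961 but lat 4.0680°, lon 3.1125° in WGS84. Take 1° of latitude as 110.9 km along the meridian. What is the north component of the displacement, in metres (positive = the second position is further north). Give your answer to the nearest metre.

ΔN = -366 m

Δφ = 4.0680° − 4.0713° = -0.0033°; Δλ = 3.1125° − 3.1145° = -0.0020°.
ΔN = Δφ × 110900 = -366.0 m; ΔE = Δλ × 110900 × cos(4.0713°) = -0.0020 × 110900 × 0.997476 = -221.2 m.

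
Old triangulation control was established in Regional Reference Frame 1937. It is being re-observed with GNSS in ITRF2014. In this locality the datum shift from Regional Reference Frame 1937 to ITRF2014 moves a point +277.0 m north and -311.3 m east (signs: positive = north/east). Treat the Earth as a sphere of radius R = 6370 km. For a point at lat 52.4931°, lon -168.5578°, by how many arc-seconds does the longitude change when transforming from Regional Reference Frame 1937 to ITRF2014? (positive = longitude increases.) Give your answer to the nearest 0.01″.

At latitude 52.4931°, cos φ = 0.608857.
One radian of longitude at latitude φ spans R cos φ, so Δλ = ΔE / (R cos φ) = -311.3 / (6370000 × 0.608857) = -8.0265e-05 rad = -16.556″.

Δλ = -16.56″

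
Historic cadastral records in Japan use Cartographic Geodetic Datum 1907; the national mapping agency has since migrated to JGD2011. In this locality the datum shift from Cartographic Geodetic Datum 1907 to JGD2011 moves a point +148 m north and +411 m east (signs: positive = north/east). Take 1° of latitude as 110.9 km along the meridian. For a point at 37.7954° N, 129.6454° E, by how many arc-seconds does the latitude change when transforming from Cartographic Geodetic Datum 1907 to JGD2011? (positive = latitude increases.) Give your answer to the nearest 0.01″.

1° of latitude = 110.9 km, so Δφ = 148.0 / 110900 = 0.0013345° = 4.804″.

Δφ = 4.80″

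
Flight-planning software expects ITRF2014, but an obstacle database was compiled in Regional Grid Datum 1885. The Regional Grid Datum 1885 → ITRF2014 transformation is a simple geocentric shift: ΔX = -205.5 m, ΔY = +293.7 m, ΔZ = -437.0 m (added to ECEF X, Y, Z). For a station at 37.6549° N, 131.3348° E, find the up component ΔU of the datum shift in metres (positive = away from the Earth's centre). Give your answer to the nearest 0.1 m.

ΔU = 15.1 m

The local up (radial) axis is (cos φ cos λ, cos φ sin λ, sin φ), giving ΔU = 107.453 + 174.593 − 266.965 = 15.08 m.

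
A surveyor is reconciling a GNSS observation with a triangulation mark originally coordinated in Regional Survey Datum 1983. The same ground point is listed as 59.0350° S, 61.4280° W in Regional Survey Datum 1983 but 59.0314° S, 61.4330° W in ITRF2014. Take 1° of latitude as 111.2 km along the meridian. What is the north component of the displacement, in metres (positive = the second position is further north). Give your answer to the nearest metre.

Δφ = -59.0314° − -59.0350° = +0.0036°; Δλ = -61.4330° − -61.4280° = -0.0050°.
ΔN = Δφ × 111200 = 400.3 m; ΔE = Δλ × 111200 × cos(-59.0350°) = -0.0050 × 111200 × 0.514514 = -286.1 m.

ΔN = 400 m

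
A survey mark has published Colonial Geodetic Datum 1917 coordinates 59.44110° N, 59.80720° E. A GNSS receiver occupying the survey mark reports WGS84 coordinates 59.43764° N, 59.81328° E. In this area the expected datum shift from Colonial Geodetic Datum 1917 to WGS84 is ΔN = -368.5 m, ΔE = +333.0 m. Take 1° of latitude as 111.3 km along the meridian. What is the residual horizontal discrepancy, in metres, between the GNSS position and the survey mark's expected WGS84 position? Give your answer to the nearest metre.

Observed coordinate differences: Δφ = -0.00346°, Δλ = +0.00608°.
Converting to metres (1° lat = 111300 m, cos φ = 0.508424): observed ΔN = -385.1 m, observed ΔE = 344.1 m.
Subtracting the expected shift leaves a residual of -385.1 − (-368.5) = -16.6 m north and 344.1 − (333.0) = 11.1 m east.
Residual distance = √((-16.6)² + 11.1²) = 19.9 m.

20 m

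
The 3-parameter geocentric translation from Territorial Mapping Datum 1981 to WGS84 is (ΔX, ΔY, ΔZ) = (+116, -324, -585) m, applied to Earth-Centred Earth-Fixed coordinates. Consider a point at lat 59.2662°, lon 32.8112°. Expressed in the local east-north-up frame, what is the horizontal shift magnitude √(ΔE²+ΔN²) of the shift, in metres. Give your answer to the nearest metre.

At φ = 59.2662°, λ = 32.8112°: sin φ = 0.859551, cos φ = 0.511050, sin λ = 0.541873, cos λ = 0.840461.
ΔE = −sin λ·ΔX + cos λ·ΔY = −(0.541873)·(116) + (0.840461)·(-324) = -335.17 m.
ΔN = −sin φ cos λ·ΔX − sin φ sin λ·ΔY + cos φ·ΔZ = −(0.859551)(0.840461)(116) − (0.859551)(0.541873)(-324) + (0.511050)(-585) = -231.86 m.
Horizontal magnitude = √(ΔE² + ΔN²) = √((-335.17)² + (-231.86)²) = 407.55 m.

408 m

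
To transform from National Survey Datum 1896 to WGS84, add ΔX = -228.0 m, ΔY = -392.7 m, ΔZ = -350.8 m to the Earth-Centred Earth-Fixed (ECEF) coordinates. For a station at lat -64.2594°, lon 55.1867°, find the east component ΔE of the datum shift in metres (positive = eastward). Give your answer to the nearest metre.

ΔE = -37 m

At φ = -64.2594°, λ = 55.1867°: sin φ = -0.900770, cos φ = 0.434297, sin λ = 0.821017, cos λ = 0.570904.
ΔE = −sin λ·ΔX + cos λ·ΔY = −(0.821017)·(-228.0) + (0.570904)·(-392.7) = -37.00 m.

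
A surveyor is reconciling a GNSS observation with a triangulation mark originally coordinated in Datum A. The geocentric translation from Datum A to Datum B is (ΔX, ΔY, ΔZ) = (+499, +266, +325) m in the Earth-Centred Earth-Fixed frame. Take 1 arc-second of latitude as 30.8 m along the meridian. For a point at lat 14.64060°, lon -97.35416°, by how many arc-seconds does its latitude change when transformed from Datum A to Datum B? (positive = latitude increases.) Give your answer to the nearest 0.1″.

sin φ = 0.252755, cos φ = 0.967530, sin λ = -0.991774, cos λ = -0.128002.
North component: ΔN = −sin φ cos λ·ΔX − sin φ sin λ·ΔY + cos φ·ΔZ = −(0.252755)(-0.128002)(499) − (0.252755)(-0.991774)(266) + (0.967530)(325) = 397.27 m.
1° of latitude spans 3600 × 30.80 = 110880 m, so Δφ = 397.27 / 110880 × 3600 = 12.898″.

Δφ = 12.9″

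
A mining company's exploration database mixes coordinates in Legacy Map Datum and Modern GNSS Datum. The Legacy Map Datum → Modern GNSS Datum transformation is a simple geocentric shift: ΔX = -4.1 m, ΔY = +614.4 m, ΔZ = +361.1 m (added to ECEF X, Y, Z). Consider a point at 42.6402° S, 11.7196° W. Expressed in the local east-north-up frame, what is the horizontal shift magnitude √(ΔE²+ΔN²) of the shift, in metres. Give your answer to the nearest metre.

627 m

At φ = -42.6402°, λ = -11.7196°: sin φ = -0.677392, cos φ = 0.735622, sin λ = -0.203122, cos λ = 0.979153.
ΔE = −sin λ·ΔX + cos λ·ΔY = −(-0.203122)·(-4.1) + (0.979153)·(614.4) = 600.76 m.
ΔN = −sin φ cos λ·ΔX − sin φ sin λ·ΔY + cos φ·ΔZ = −(-0.677392)(0.979153)(-4.1) − (-0.677392)(-0.203122)(614.4) + (0.735622)(361.1) = 178.38 m.
Horizontal magnitude = √(ΔE² + ΔN²) = √(600.76² + 178.38²) = 626.68 m.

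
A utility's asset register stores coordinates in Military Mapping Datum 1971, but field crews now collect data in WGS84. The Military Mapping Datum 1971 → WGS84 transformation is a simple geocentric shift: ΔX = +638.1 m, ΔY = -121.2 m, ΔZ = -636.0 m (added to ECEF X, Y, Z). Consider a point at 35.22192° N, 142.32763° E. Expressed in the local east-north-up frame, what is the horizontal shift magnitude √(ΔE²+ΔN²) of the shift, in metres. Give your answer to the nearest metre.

At φ = 35.22192°, λ = 142.32763°: sin φ = 0.576745, cos φ = 0.816924, sin λ = 0.611145, cos λ = -0.791518.
ΔE = −sin λ·ΔX + cos λ·ΔY = −(0.611145)·(638.1) + (-0.791518)·(-121.2) = -294.04 m.
ΔN = −sin φ cos λ·ΔX − sin φ sin λ·ΔY + cos φ·ΔZ = −(0.576745)(-0.791518)(638.1) − (0.576745)(0.611145)(-121.2) + (0.816924)(-636.0) = -185.55 m.
Horizontal magnitude = √(ΔE² + ΔN²) = √((-294.04)² + (-185.55)²) = 347.69 m.

348 m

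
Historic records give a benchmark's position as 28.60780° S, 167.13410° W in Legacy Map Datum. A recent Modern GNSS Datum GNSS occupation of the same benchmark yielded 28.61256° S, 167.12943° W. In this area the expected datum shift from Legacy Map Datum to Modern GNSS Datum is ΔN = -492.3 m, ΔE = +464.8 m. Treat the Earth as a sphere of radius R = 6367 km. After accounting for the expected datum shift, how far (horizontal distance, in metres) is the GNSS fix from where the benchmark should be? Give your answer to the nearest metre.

Observed coordinate differences: Δφ = -0.00476°, Δλ = +0.00467°.
Converting to metres (1° lat = 111125 m, cos φ = 0.877918): observed ΔN = -529.0 m, observed ΔE = 455.6 m.
Subtracting the expected shift leaves a residual of -529.0 − (-492.3) = -36.7 m north and 455.6 − (464.8) = -9.2 m east.
Residual distance = √((-36.7)² + (-9.2)²) = 37.8 m.

38 m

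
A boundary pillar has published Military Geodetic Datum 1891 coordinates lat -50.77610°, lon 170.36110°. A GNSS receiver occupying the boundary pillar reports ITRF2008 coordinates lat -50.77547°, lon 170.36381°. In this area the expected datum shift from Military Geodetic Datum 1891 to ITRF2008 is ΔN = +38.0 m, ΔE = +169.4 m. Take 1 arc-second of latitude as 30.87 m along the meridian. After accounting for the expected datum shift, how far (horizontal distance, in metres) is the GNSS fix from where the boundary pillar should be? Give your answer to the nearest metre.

Observed coordinate differences: Δφ = +0.00063°, Δλ = +0.00271°.
Converting to metres (1° lat = 111132 m, cos φ = 0.632353): observed ΔN = 70.0 m, observed ΔE = 190.4 m.
Subtracting the expected shift leaves a residual of 70.0 − (38.0) = 32.0 m north and 190.4 − (169.4) = 21.0 m east.
Residual distance = √(32.0² + 21.0²) = 38.3 m.

38 m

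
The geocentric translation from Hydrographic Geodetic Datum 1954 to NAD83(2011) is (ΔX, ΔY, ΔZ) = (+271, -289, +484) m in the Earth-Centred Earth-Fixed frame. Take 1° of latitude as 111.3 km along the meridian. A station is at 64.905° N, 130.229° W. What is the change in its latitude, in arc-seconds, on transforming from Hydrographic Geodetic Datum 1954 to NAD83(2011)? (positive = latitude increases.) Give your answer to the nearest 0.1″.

Δφ = 5.3″

sin φ = 0.905606, cos φ = 0.424120, sin λ = -0.763469, cos λ = -0.645844.
North component: ΔN = −sin φ cos λ·ΔX − sin φ sin λ·ΔY + cos φ·ΔZ = −(0.905606)(-0.645844)(271) − (0.905606)(-0.763469)(-289) + (0.424120)(484) = 163.96 m.
1° of latitude spans 111300 m, so Δφ = 163.96 / 111300 × 3600 = 5.303″.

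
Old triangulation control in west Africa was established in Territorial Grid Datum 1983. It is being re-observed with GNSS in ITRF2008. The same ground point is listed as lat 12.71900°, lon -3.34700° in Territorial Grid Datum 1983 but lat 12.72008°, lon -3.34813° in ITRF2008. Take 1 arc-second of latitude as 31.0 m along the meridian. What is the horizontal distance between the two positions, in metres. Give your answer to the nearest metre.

172 m

Δφ = 12.72008° − 12.71900° = +0.00108°; Δλ = -3.34813° − -3.34700° = -0.00113°.
1° of latitude = 3600 × 31.00 = 111600 m.
ΔN = Δφ × 111600 = 120.5 m; ΔE = Δλ × 111600 × cos(12.71900°) = -0.00113 × 111600 × 0.975462 = -123.0 m.
Distance = √(ΔE² + ΔN²) = √((-123.0)² + 120.5²) = 172.2 m.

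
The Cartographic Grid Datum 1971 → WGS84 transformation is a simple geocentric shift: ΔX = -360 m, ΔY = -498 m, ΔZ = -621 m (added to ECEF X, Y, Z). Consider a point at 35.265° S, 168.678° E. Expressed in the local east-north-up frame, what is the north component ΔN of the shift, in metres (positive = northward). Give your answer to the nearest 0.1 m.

At φ = -35.265°, λ = 168.678°: sin φ = -0.577359, cos φ = 0.816490, sin λ = 0.196323, cos λ = -0.980539.
ΔN = −sin φ cos λ·ΔX − sin φ sin λ·ΔY + cos φ·ΔZ = −(-0.577359)(-0.980539)(-360) − (-0.577359)(0.196323)(-498) + (0.816490)(-621) = -359.68 m.

ΔN = -359.7 m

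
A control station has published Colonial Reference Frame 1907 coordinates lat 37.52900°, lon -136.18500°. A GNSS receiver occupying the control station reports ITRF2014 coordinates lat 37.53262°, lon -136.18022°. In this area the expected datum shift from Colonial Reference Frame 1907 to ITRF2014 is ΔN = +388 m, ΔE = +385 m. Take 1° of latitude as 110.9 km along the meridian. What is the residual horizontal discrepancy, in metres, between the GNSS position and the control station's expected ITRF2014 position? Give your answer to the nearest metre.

Observed coordinate differences: Δφ = +0.00362°, Δλ = +0.00478°.
Converting to metres (1° lat = 110900 m, cos φ = 0.793045): observed ΔN = 401.5 m, observed ΔE = 420.4 m.
Subtracting the expected shift leaves a residual of 401.5 − (388) = 13.5 m north and 420.4 − (385) = 35.4 m east.
Residual distance = √(13.5² + 35.4²) = 37.9 m.

38 m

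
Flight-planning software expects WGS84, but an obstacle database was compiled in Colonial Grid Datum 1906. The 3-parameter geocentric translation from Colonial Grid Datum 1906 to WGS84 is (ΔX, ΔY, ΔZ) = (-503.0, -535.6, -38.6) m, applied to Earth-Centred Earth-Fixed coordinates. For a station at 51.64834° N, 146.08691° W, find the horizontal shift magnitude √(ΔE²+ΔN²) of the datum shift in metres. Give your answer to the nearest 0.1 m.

608.1 m

The local east axis at (φ, λ) is (−sin λ, cos λ, 0), so ΔE = −sin(-146.08691°)·(-503.0) + cos(-146.08691°)·(-535.6) = 163.85 m.
The local north axis is (−sin φ cos λ, −sin φ sin λ, cos φ), giving ΔN = -327.357 − 234.348 − 23.951 = -585.66 m.
Horizontal magnitude = √(ΔE² + ΔN²) = √(163.85² + (-585.66)²) = 608.14 m.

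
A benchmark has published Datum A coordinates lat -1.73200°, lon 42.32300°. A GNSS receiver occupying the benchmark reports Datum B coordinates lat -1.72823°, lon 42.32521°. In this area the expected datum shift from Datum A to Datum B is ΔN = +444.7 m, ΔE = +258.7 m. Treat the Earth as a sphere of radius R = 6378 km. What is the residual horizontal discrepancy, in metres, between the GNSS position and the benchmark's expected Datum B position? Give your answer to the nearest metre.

28 m

Observed coordinate differences: Δφ = +0.00377°, Δλ = +0.00221°.
Converting to metres (1° lat = 111317 m, cos φ = 0.999543): observed ΔN = 419.7 m, observed ΔE = 245.9 m.
Subtracting the expected shift leaves a residual of 419.7 − (444.7) = -25.0 m north and 245.9 − (258.7) = -12.8 m east.
Residual distance = √((-25.0)² + (-12.8)²) = 28.1 m.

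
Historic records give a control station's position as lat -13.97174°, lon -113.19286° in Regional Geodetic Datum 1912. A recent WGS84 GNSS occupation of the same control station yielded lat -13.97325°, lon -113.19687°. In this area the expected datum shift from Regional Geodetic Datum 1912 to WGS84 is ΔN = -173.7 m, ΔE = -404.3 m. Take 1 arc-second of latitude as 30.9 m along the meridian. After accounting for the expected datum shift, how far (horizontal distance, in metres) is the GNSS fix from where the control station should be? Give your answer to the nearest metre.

Observed coordinate differences: Δφ = -0.00151°, Δλ = -0.00401°.
Converting to metres (1° lat = 111240 m, cos φ = 0.970415): observed ΔN = -168.0 m, observed ΔE = -432.9 m.
Subtracting the expected shift leaves a residual of -168.0 − (-173.7) = 5.7 m north and -432.9 − (-404.3) = -28.6 m east.
Residual distance = √(5.7² + (-28.6)²) = 29.1 m.

29 m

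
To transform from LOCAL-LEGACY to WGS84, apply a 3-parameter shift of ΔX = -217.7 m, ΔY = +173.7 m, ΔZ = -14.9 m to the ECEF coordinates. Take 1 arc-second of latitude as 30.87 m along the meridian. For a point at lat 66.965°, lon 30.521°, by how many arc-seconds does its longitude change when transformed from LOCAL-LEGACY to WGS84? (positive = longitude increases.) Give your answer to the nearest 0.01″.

Δλ = 21.54″

sin φ = 0.920266, cos φ = 0.391293, sin λ = 0.507854, cos λ = 0.861443.
East component: ΔE = −sin λ·ΔX + cos λ·ΔY = −(0.507854)(-217.7) + (0.861443)(173.7) = 260.19 m.
1° of latitude spans 3600 × 30.87 = 111132 m; at latitude φ, 1° of longitude spans that × cos φ = 43485.2 m, so Δλ = 260.19 / 43485.2 × 3600 = 21.540″.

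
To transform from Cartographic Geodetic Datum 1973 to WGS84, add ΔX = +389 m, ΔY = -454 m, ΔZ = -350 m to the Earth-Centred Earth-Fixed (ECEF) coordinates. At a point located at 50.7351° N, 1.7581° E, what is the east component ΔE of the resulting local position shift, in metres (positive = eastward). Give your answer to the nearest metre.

The local east axis at (φ, λ) is (−sin λ, cos λ, 0), so ΔE = −sin(1.7581°)·389 + cos(1.7581°)·(-454) = -465.72 m.

ΔE = -466 m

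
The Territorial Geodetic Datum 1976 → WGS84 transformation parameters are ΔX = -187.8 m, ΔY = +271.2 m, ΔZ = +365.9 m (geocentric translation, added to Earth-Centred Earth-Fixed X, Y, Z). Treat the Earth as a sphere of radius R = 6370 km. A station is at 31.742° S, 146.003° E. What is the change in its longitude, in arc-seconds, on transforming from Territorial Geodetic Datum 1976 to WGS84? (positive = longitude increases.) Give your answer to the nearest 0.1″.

Δλ = -4.6″

sin φ = -0.526095, cos φ = 0.850426, sin λ = 0.559149, cos λ = -0.829067.
East component: ΔE = −sin λ·ΔX + cos λ·ΔY = −(0.559149)(-187.8) + (-0.829067)(271.2) = -119.83 m.
1° of latitude spans πR/180 = 111177 m; at latitude φ, 1° of longitude spans that × cos φ = 94548.2 m, so Δλ = -119.83 / 94548.2 × 3600 = -4.563″.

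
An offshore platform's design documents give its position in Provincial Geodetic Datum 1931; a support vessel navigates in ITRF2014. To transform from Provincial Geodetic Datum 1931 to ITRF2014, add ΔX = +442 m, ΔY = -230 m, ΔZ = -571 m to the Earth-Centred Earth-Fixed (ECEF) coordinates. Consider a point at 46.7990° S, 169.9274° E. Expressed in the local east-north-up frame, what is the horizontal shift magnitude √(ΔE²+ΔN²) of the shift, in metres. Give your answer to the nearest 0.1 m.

At φ = -46.7990°, λ = 169.9274°: sin φ = -0.728957, cos φ = 0.684560, sin λ = 0.174896, cos λ = -0.984587.
ΔE = −sin λ·ΔX + cos λ·ΔY = −(0.174896)·(442) + (-0.984587)·(-230) = 149.15 m.
ΔN = −sin φ cos λ·ΔX − sin φ sin λ·ΔY + cos φ·ΔZ = −(-0.728957)(-0.984587)(442) − (-0.728957)(0.174896)(-230) + (0.684560)(-571) = -737.44 m.
Horizontal magnitude = √(ΔE² + ΔN²) = √(149.15² + (-737.44)²) = 752.37 m.

752.4 m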